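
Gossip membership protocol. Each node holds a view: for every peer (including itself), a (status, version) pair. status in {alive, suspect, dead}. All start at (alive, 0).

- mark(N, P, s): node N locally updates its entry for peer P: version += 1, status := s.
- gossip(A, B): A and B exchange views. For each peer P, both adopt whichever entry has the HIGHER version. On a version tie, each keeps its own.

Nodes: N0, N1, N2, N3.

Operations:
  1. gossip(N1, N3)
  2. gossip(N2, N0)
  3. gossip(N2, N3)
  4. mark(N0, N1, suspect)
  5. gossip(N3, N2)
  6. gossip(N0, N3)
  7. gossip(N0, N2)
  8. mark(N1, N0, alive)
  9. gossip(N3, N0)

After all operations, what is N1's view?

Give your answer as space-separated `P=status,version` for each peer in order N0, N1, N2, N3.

Op 1: gossip N1<->N3 -> N1.N0=(alive,v0) N1.N1=(alive,v0) N1.N2=(alive,v0) N1.N3=(alive,v0) | N3.N0=(alive,v0) N3.N1=(alive,v0) N3.N2=(alive,v0) N3.N3=(alive,v0)
Op 2: gossip N2<->N0 -> N2.N0=(alive,v0) N2.N1=(alive,v0) N2.N2=(alive,v0) N2.N3=(alive,v0) | N0.N0=(alive,v0) N0.N1=(alive,v0) N0.N2=(alive,v0) N0.N3=(alive,v0)
Op 3: gossip N2<->N3 -> N2.N0=(alive,v0) N2.N1=(alive,v0) N2.N2=(alive,v0) N2.N3=(alive,v0) | N3.N0=(alive,v0) N3.N1=(alive,v0) N3.N2=(alive,v0) N3.N3=(alive,v0)
Op 4: N0 marks N1=suspect -> (suspect,v1)
Op 5: gossip N3<->N2 -> N3.N0=(alive,v0) N3.N1=(alive,v0) N3.N2=(alive,v0) N3.N3=(alive,v0) | N2.N0=(alive,v0) N2.N1=(alive,v0) N2.N2=(alive,v0) N2.N3=(alive,v0)
Op 6: gossip N0<->N3 -> N0.N0=(alive,v0) N0.N1=(suspect,v1) N0.N2=(alive,v0) N0.N3=(alive,v0) | N3.N0=(alive,v0) N3.N1=(suspect,v1) N3.N2=(alive,v0) N3.N3=(alive,v0)
Op 7: gossip N0<->N2 -> N0.N0=(alive,v0) N0.N1=(suspect,v1) N0.N2=(alive,v0) N0.N3=(alive,v0) | N2.N0=(alive,v0) N2.N1=(suspect,v1) N2.N2=(alive,v0) N2.N3=(alive,v0)
Op 8: N1 marks N0=alive -> (alive,v1)
Op 9: gossip N3<->N0 -> N3.N0=(alive,v0) N3.N1=(suspect,v1) N3.N2=(alive,v0) N3.N3=(alive,v0) | N0.N0=(alive,v0) N0.N1=(suspect,v1) N0.N2=(alive,v0) N0.N3=(alive,v0)

Answer: N0=alive,1 N1=alive,0 N2=alive,0 N3=alive,0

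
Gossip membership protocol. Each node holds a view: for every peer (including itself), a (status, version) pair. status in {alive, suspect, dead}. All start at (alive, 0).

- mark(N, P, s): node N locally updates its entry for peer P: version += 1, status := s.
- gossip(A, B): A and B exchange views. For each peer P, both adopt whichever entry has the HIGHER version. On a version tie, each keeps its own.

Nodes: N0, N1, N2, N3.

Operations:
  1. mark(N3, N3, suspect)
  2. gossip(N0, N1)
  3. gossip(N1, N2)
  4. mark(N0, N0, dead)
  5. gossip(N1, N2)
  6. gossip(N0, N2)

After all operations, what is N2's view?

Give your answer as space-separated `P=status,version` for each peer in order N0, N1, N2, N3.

Answer: N0=dead,1 N1=alive,0 N2=alive,0 N3=alive,0

Derivation:
Op 1: N3 marks N3=suspect -> (suspect,v1)
Op 2: gossip N0<->N1 -> N0.N0=(alive,v0) N0.N1=(alive,v0) N0.N2=(alive,v0) N0.N3=(alive,v0) | N1.N0=(alive,v0) N1.N1=(alive,v0) N1.N2=(alive,v0) N1.N3=(alive,v0)
Op 3: gossip N1<->N2 -> N1.N0=(alive,v0) N1.N1=(alive,v0) N1.N2=(alive,v0) N1.N3=(alive,v0) | N2.N0=(alive,v0) N2.N1=(alive,v0) N2.N2=(alive,v0) N2.N3=(alive,v0)
Op 4: N0 marks N0=dead -> (dead,v1)
Op 5: gossip N1<->N2 -> N1.N0=(alive,v0) N1.N1=(alive,v0) N1.N2=(alive,v0) N1.N3=(alive,v0) | N2.N0=(alive,v0) N2.N1=(alive,v0) N2.N2=(alive,v0) N2.N3=(alive,v0)
Op 6: gossip N0<->N2 -> N0.N0=(dead,v1) N0.N1=(alive,v0) N0.N2=(alive,v0) N0.N3=(alive,v0) | N2.N0=(dead,v1) N2.N1=(alive,v0) N2.N2=(alive,v0) N2.N3=(alive,v0)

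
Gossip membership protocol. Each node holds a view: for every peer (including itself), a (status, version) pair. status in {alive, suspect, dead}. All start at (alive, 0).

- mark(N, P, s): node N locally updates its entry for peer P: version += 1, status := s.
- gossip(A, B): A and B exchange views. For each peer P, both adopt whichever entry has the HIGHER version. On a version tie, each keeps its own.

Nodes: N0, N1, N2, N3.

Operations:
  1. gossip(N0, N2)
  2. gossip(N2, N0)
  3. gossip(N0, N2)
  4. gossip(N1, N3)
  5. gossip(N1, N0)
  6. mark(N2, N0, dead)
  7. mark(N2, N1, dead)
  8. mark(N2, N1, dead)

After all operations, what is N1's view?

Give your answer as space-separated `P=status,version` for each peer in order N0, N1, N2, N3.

Op 1: gossip N0<->N2 -> N0.N0=(alive,v0) N0.N1=(alive,v0) N0.N2=(alive,v0) N0.N3=(alive,v0) | N2.N0=(alive,v0) N2.N1=(alive,v0) N2.N2=(alive,v0) N2.N3=(alive,v0)
Op 2: gossip N2<->N0 -> N2.N0=(alive,v0) N2.N1=(alive,v0) N2.N2=(alive,v0) N2.N3=(alive,v0) | N0.N0=(alive,v0) N0.N1=(alive,v0) N0.N2=(alive,v0) N0.N3=(alive,v0)
Op 3: gossip N0<->N2 -> N0.N0=(alive,v0) N0.N1=(alive,v0) N0.N2=(alive,v0) N0.N3=(alive,v0) | N2.N0=(alive,v0) N2.N1=(alive,v0) N2.N2=(alive,v0) N2.N3=(alive,v0)
Op 4: gossip N1<->N3 -> N1.N0=(alive,v0) N1.N1=(alive,v0) N1.N2=(alive,v0) N1.N3=(alive,v0) | N3.N0=(alive,v0) N3.N1=(alive,v0) N3.N2=(alive,v0) N3.N3=(alive,v0)
Op 5: gossip N1<->N0 -> N1.N0=(alive,v0) N1.N1=(alive,v0) N1.N2=(alive,v0) N1.N3=(alive,v0) | N0.N0=(alive,v0) N0.N1=(alive,v0) N0.N2=(alive,v0) N0.N3=(alive,v0)
Op 6: N2 marks N0=dead -> (dead,v1)
Op 7: N2 marks N1=dead -> (dead,v1)
Op 8: N2 marks N1=dead -> (dead,v2)

Answer: N0=alive,0 N1=alive,0 N2=alive,0 N3=alive,0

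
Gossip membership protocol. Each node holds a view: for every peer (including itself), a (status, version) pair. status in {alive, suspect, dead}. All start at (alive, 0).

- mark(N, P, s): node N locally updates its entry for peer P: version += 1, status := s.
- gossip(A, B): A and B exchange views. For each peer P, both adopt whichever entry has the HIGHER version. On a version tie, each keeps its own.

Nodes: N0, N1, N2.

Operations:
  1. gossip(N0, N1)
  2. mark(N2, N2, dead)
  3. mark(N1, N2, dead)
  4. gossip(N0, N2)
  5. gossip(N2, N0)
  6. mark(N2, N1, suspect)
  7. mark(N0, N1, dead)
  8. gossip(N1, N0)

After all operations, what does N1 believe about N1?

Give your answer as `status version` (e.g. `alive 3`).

Answer: dead 1

Derivation:
Op 1: gossip N0<->N1 -> N0.N0=(alive,v0) N0.N1=(alive,v0) N0.N2=(alive,v0) | N1.N0=(alive,v0) N1.N1=(alive,v0) N1.N2=(alive,v0)
Op 2: N2 marks N2=dead -> (dead,v1)
Op 3: N1 marks N2=dead -> (dead,v1)
Op 4: gossip N0<->N2 -> N0.N0=(alive,v0) N0.N1=(alive,v0) N0.N2=(dead,v1) | N2.N0=(alive,v0) N2.N1=(alive,v0) N2.N2=(dead,v1)
Op 5: gossip N2<->N0 -> N2.N0=(alive,v0) N2.N1=(alive,v0) N2.N2=(dead,v1) | N0.N0=(alive,v0) N0.N1=(alive,v0) N0.N2=(dead,v1)
Op 6: N2 marks N1=suspect -> (suspect,v1)
Op 7: N0 marks N1=dead -> (dead,v1)
Op 8: gossip N1<->N0 -> N1.N0=(alive,v0) N1.N1=(dead,v1) N1.N2=(dead,v1) | N0.N0=(alive,v0) N0.N1=(dead,v1) N0.N2=(dead,v1)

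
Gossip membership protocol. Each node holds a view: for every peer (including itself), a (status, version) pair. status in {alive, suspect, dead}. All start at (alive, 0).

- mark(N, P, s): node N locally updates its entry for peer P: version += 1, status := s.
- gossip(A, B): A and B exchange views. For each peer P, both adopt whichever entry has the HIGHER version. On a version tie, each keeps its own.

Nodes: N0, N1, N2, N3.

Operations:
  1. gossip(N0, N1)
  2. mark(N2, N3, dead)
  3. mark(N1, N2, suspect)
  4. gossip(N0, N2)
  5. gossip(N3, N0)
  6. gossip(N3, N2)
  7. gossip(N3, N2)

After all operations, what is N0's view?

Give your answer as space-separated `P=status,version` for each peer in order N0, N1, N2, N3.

Op 1: gossip N0<->N1 -> N0.N0=(alive,v0) N0.N1=(alive,v0) N0.N2=(alive,v0) N0.N3=(alive,v0) | N1.N0=(alive,v0) N1.N1=(alive,v0) N1.N2=(alive,v0) N1.N3=(alive,v0)
Op 2: N2 marks N3=dead -> (dead,v1)
Op 3: N1 marks N2=suspect -> (suspect,v1)
Op 4: gossip N0<->N2 -> N0.N0=(alive,v0) N0.N1=(alive,v0) N0.N2=(alive,v0) N0.N3=(dead,v1) | N2.N0=(alive,v0) N2.N1=(alive,v0) N2.N2=(alive,v0) N2.N3=(dead,v1)
Op 5: gossip N3<->N0 -> N3.N0=(alive,v0) N3.N1=(alive,v0) N3.N2=(alive,v0) N3.N3=(dead,v1) | N0.N0=(alive,v0) N0.N1=(alive,v0) N0.N2=(alive,v0) N0.N3=(dead,v1)
Op 6: gossip N3<->N2 -> N3.N0=(alive,v0) N3.N1=(alive,v0) N3.N2=(alive,v0) N3.N3=(dead,v1) | N2.N0=(alive,v0) N2.N1=(alive,v0) N2.N2=(alive,v0) N2.N3=(dead,v1)
Op 7: gossip N3<->N2 -> N3.N0=(alive,v0) N3.N1=(alive,v0) N3.N2=(alive,v0) N3.N3=(dead,v1) | N2.N0=(alive,v0) N2.N1=(alive,v0) N2.N2=(alive,v0) N2.N3=(dead,v1)

Answer: N0=alive,0 N1=alive,0 N2=alive,0 N3=dead,1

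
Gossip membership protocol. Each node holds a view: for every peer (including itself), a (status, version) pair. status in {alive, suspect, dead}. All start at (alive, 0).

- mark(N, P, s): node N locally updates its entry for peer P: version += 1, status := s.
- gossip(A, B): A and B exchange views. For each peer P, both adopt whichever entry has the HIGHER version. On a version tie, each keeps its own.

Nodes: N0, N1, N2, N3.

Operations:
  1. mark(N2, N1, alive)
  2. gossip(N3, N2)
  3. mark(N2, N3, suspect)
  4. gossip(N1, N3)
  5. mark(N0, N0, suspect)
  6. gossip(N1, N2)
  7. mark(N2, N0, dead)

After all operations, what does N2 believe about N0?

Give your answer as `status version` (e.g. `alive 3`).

Answer: dead 1

Derivation:
Op 1: N2 marks N1=alive -> (alive,v1)
Op 2: gossip N3<->N2 -> N3.N0=(alive,v0) N3.N1=(alive,v1) N3.N2=(alive,v0) N3.N3=(alive,v0) | N2.N0=(alive,v0) N2.N1=(alive,v1) N2.N2=(alive,v0) N2.N3=(alive,v0)
Op 3: N2 marks N3=suspect -> (suspect,v1)
Op 4: gossip N1<->N3 -> N1.N0=(alive,v0) N1.N1=(alive,v1) N1.N2=(alive,v0) N1.N3=(alive,v0) | N3.N0=(alive,v0) N3.N1=(alive,v1) N3.N2=(alive,v0) N3.N3=(alive,v0)
Op 5: N0 marks N0=suspect -> (suspect,v1)
Op 6: gossip N1<->N2 -> N1.N0=(alive,v0) N1.N1=(alive,v1) N1.N2=(alive,v0) N1.N3=(suspect,v1) | N2.N0=(alive,v0) N2.N1=(alive,v1) N2.N2=(alive,v0) N2.N3=(suspect,v1)
Op 7: N2 marks N0=dead -> (dead,v1)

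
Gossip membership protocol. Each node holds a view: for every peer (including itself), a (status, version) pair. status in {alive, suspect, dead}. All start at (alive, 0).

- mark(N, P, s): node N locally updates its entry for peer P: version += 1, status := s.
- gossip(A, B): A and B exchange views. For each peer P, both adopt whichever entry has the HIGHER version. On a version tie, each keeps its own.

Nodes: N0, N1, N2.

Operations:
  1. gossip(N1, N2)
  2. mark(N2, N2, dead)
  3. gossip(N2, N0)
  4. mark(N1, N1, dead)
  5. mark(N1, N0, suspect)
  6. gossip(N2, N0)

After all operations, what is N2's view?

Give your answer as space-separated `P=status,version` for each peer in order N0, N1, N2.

Op 1: gossip N1<->N2 -> N1.N0=(alive,v0) N1.N1=(alive,v0) N1.N2=(alive,v0) | N2.N0=(alive,v0) N2.N1=(alive,v0) N2.N2=(alive,v0)
Op 2: N2 marks N2=dead -> (dead,v1)
Op 3: gossip N2<->N0 -> N2.N0=(alive,v0) N2.N1=(alive,v0) N2.N2=(dead,v1) | N0.N0=(alive,v0) N0.N1=(alive,v0) N0.N2=(dead,v1)
Op 4: N1 marks N1=dead -> (dead,v1)
Op 5: N1 marks N0=suspect -> (suspect,v1)
Op 6: gossip N2<->N0 -> N2.N0=(alive,v0) N2.N1=(alive,v0) N2.N2=(dead,v1) | N0.N0=(alive,v0) N0.N1=(alive,v0) N0.N2=(dead,v1)

Answer: N0=alive,0 N1=alive,0 N2=dead,1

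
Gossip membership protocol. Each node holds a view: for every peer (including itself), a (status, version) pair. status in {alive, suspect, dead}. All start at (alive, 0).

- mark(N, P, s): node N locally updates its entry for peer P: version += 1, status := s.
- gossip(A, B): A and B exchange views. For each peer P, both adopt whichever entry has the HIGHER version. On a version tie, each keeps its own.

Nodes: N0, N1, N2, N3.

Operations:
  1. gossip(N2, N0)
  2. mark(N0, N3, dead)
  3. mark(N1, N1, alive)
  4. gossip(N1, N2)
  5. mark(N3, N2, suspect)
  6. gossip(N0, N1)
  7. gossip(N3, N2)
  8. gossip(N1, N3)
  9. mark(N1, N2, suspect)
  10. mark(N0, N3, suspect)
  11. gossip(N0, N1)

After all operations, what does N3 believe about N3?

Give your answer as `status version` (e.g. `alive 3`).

Answer: dead 1

Derivation:
Op 1: gossip N2<->N0 -> N2.N0=(alive,v0) N2.N1=(alive,v0) N2.N2=(alive,v0) N2.N3=(alive,v0) | N0.N0=(alive,v0) N0.N1=(alive,v0) N0.N2=(alive,v0) N0.N3=(alive,v0)
Op 2: N0 marks N3=dead -> (dead,v1)
Op 3: N1 marks N1=alive -> (alive,v1)
Op 4: gossip N1<->N2 -> N1.N0=(alive,v0) N1.N1=(alive,v1) N1.N2=(alive,v0) N1.N3=(alive,v0) | N2.N0=(alive,v0) N2.N1=(alive,v1) N2.N2=(alive,v0) N2.N3=(alive,v0)
Op 5: N3 marks N2=suspect -> (suspect,v1)
Op 6: gossip N0<->N1 -> N0.N0=(alive,v0) N0.N1=(alive,v1) N0.N2=(alive,v0) N0.N3=(dead,v1) | N1.N0=(alive,v0) N1.N1=(alive,v1) N1.N2=(alive,v0) N1.N3=(dead,v1)
Op 7: gossip N3<->N2 -> N3.N0=(alive,v0) N3.N1=(alive,v1) N3.N2=(suspect,v1) N3.N3=(alive,v0) | N2.N0=(alive,v0) N2.N1=(alive,v1) N2.N2=(suspect,v1) N2.N3=(alive,v0)
Op 8: gossip N1<->N3 -> N1.N0=(alive,v0) N1.N1=(alive,v1) N1.N2=(suspect,v1) N1.N3=(dead,v1) | N3.N0=(alive,v0) N3.N1=(alive,v1) N3.N2=(suspect,v1) N3.N3=(dead,v1)
Op 9: N1 marks N2=suspect -> (suspect,v2)
Op 10: N0 marks N3=suspect -> (suspect,v2)
Op 11: gossip N0<->N1 -> N0.N0=(alive,v0) N0.N1=(alive,v1) N0.N2=(suspect,v2) N0.N3=(suspect,v2) | N1.N0=(alive,v0) N1.N1=(alive,v1) N1.N2=(suspect,v2) N1.N3=(suspect,v2)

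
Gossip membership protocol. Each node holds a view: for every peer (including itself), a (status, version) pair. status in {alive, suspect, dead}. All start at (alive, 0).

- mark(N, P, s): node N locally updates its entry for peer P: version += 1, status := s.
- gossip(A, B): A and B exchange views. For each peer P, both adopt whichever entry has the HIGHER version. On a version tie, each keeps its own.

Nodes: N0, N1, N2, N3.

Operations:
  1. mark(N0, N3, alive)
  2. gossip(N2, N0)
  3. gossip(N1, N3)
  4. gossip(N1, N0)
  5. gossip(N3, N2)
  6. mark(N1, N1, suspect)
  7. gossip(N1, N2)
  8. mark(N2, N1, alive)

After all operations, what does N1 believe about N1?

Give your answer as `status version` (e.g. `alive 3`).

Op 1: N0 marks N3=alive -> (alive,v1)
Op 2: gossip N2<->N0 -> N2.N0=(alive,v0) N2.N1=(alive,v0) N2.N2=(alive,v0) N2.N3=(alive,v1) | N0.N0=(alive,v0) N0.N1=(alive,v0) N0.N2=(alive,v0) N0.N3=(alive,v1)
Op 3: gossip N1<->N3 -> N1.N0=(alive,v0) N1.N1=(alive,v0) N1.N2=(alive,v0) N1.N3=(alive,v0) | N3.N0=(alive,v0) N3.N1=(alive,v0) N3.N2=(alive,v0) N3.N3=(alive,v0)
Op 4: gossip N1<->N0 -> N1.N0=(alive,v0) N1.N1=(alive,v0) N1.N2=(alive,v0) N1.N3=(alive,v1) | N0.N0=(alive,v0) N0.N1=(alive,v0) N0.N2=(alive,v0) N0.N3=(alive,v1)
Op 5: gossip N3<->N2 -> N3.N0=(alive,v0) N3.N1=(alive,v0) N3.N2=(alive,v0) N3.N3=(alive,v1) | N2.N0=(alive,v0) N2.N1=(alive,v0) N2.N2=(alive,v0) N2.N3=(alive,v1)
Op 6: N1 marks N1=suspect -> (suspect,v1)
Op 7: gossip N1<->N2 -> N1.N0=(alive,v0) N1.N1=(suspect,v1) N1.N2=(alive,v0) N1.N3=(alive,v1) | N2.N0=(alive,v0) N2.N1=(suspect,v1) N2.N2=(alive,v0) N2.N3=(alive,v1)
Op 8: N2 marks N1=alive -> (alive,v2)

Answer: suspect 1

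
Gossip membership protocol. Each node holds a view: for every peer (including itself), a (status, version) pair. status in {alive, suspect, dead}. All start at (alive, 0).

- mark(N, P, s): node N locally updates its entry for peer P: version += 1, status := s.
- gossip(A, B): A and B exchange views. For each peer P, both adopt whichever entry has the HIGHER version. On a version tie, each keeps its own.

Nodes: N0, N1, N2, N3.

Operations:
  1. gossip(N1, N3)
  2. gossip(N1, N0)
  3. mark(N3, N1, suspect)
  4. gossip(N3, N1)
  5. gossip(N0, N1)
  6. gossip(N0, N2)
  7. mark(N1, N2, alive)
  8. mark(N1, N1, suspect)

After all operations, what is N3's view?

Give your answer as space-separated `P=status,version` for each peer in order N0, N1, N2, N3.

Op 1: gossip N1<->N3 -> N1.N0=(alive,v0) N1.N1=(alive,v0) N1.N2=(alive,v0) N1.N3=(alive,v0) | N3.N0=(alive,v0) N3.N1=(alive,v0) N3.N2=(alive,v0) N3.N3=(alive,v0)
Op 2: gossip N1<->N0 -> N1.N0=(alive,v0) N1.N1=(alive,v0) N1.N2=(alive,v0) N1.N3=(alive,v0) | N0.N0=(alive,v0) N0.N1=(alive,v0) N0.N2=(alive,v0) N0.N3=(alive,v0)
Op 3: N3 marks N1=suspect -> (suspect,v1)
Op 4: gossip N3<->N1 -> N3.N0=(alive,v0) N3.N1=(suspect,v1) N3.N2=(alive,v0) N3.N3=(alive,v0) | N1.N0=(alive,v0) N1.N1=(suspect,v1) N1.N2=(alive,v0) N1.N3=(alive,v0)
Op 5: gossip N0<->N1 -> N0.N0=(alive,v0) N0.N1=(suspect,v1) N0.N2=(alive,v0) N0.N3=(alive,v0) | N1.N0=(alive,v0) N1.N1=(suspect,v1) N1.N2=(alive,v0) N1.N3=(alive,v0)
Op 6: gossip N0<->N2 -> N0.N0=(alive,v0) N0.N1=(suspect,v1) N0.N2=(alive,v0) N0.N3=(alive,v0) | N2.N0=(alive,v0) N2.N1=(suspect,v1) N2.N2=(alive,v0) N2.N3=(alive,v0)
Op 7: N1 marks N2=alive -> (alive,v1)
Op 8: N1 marks N1=suspect -> (suspect,v2)

Answer: N0=alive,0 N1=suspect,1 N2=alive,0 N3=alive,0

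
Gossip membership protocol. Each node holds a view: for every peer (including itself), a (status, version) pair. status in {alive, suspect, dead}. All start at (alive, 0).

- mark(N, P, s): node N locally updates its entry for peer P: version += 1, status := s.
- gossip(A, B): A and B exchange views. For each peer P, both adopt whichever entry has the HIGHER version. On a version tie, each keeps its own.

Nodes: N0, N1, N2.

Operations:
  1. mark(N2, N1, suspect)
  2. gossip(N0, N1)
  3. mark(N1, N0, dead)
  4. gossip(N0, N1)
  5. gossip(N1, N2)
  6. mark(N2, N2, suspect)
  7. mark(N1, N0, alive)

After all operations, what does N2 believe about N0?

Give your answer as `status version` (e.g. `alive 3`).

Answer: dead 1

Derivation:
Op 1: N2 marks N1=suspect -> (suspect,v1)
Op 2: gossip N0<->N1 -> N0.N0=(alive,v0) N0.N1=(alive,v0) N0.N2=(alive,v0) | N1.N0=(alive,v0) N1.N1=(alive,v0) N1.N2=(alive,v0)
Op 3: N1 marks N0=dead -> (dead,v1)
Op 4: gossip N0<->N1 -> N0.N0=(dead,v1) N0.N1=(alive,v0) N0.N2=(alive,v0) | N1.N0=(dead,v1) N1.N1=(alive,v0) N1.N2=(alive,v0)
Op 5: gossip N1<->N2 -> N1.N0=(dead,v1) N1.N1=(suspect,v1) N1.N2=(alive,v0) | N2.N0=(dead,v1) N2.N1=(suspect,v1) N2.N2=(alive,v0)
Op 6: N2 marks N2=suspect -> (suspect,v1)
Op 7: N1 marks N0=alive -> (alive,v2)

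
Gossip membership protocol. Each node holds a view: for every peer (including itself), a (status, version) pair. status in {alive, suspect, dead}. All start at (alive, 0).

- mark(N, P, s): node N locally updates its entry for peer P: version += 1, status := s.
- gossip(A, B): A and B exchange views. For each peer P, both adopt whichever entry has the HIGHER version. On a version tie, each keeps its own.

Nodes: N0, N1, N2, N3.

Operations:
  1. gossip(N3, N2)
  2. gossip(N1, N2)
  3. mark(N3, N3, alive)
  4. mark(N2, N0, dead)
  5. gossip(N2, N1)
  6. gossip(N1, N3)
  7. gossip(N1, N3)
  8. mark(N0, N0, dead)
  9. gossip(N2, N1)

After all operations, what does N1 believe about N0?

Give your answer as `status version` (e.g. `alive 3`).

Op 1: gossip N3<->N2 -> N3.N0=(alive,v0) N3.N1=(alive,v0) N3.N2=(alive,v0) N3.N3=(alive,v0) | N2.N0=(alive,v0) N2.N1=(alive,v0) N2.N2=(alive,v0) N2.N3=(alive,v0)
Op 2: gossip N1<->N2 -> N1.N0=(alive,v0) N1.N1=(alive,v0) N1.N2=(alive,v0) N1.N3=(alive,v0) | N2.N0=(alive,v0) N2.N1=(alive,v0) N2.N2=(alive,v0) N2.N3=(alive,v0)
Op 3: N3 marks N3=alive -> (alive,v1)
Op 4: N2 marks N0=dead -> (dead,v1)
Op 5: gossip N2<->N1 -> N2.N0=(dead,v1) N2.N1=(alive,v0) N2.N2=(alive,v0) N2.N3=(alive,v0) | N1.N0=(dead,v1) N1.N1=(alive,v0) N1.N2=(alive,v0) N1.N3=(alive,v0)
Op 6: gossip N1<->N3 -> N1.N0=(dead,v1) N1.N1=(alive,v0) N1.N2=(alive,v0) N1.N3=(alive,v1) | N3.N0=(dead,v1) N3.N1=(alive,v0) N3.N2=(alive,v0) N3.N3=(alive,v1)
Op 7: gossip N1<->N3 -> N1.N0=(dead,v1) N1.N1=(alive,v0) N1.N2=(alive,v0) N1.N3=(alive,v1) | N3.N0=(dead,v1) N3.N1=(alive,v0) N3.N2=(alive,v0) N3.N3=(alive,v1)
Op 8: N0 marks N0=dead -> (dead,v1)
Op 9: gossip N2<->N1 -> N2.N0=(dead,v1) N2.N1=(alive,v0) N2.N2=(alive,v0) N2.N3=(alive,v1) | N1.N0=(dead,v1) N1.N1=(alive,v0) N1.N2=(alive,v0) N1.N3=(alive,v1)

Answer: dead 1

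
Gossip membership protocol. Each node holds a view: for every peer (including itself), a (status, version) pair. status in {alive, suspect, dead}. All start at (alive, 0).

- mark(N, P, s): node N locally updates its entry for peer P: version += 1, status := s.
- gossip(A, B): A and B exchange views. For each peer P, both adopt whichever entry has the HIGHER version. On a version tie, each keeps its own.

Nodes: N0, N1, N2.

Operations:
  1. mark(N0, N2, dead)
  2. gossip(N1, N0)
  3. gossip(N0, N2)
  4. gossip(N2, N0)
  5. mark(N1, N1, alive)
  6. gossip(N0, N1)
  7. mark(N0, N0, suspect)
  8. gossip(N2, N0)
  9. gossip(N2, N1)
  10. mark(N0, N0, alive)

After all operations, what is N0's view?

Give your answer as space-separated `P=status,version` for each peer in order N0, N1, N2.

Answer: N0=alive,2 N1=alive,1 N2=dead,1

Derivation:
Op 1: N0 marks N2=dead -> (dead,v1)
Op 2: gossip N1<->N0 -> N1.N0=(alive,v0) N1.N1=(alive,v0) N1.N2=(dead,v1) | N0.N0=(alive,v0) N0.N1=(alive,v0) N0.N2=(dead,v1)
Op 3: gossip N0<->N2 -> N0.N0=(alive,v0) N0.N1=(alive,v0) N0.N2=(dead,v1) | N2.N0=(alive,v0) N2.N1=(alive,v0) N2.N2=(dead,v1)
Op 4: gossip N2<->N0 -> N2.N0=(alive,v0) N2.N1=(alive,v0) N2.N2=(dead,v1) | N0.N0=(alive,v0) N0.N1=(alive,v0) N0.N2=(dead,v1)
Op 5: N1 marks N1=alive -> (alive,v1)
Op 6: gossip N0<->N1 -> N0.N0=(alive,v0) N0.N1=(alive,v1) N0.N2=(dead,v1) | N1.N0=(alive,v0) N1.N1=(alive,v1) N1.N2=(dead,v1)
Op 7: N0 marks N0=suspect -> (suspect,v1)
Op 8: gossip N2<->N0 -> N2.N0=(suspect,v1) N2.N1=(alive,v1) N2.N2=(dead,v1) | N0.N0=(suspect,v1) N0.N1=(alive,v1) N0.N2=(dead,v1)
Op 9: gossip N2<->N1 -> N2.N0=(suspect,v1) N2.N1=(alive,v1) N2.N2=(dead,v1) | N1.N0=(suspect,v1) N1.N1=(alive,v1) N1.N2=(dead,v1)
Op 10: N0 marks N0=alive -> (alive,v2)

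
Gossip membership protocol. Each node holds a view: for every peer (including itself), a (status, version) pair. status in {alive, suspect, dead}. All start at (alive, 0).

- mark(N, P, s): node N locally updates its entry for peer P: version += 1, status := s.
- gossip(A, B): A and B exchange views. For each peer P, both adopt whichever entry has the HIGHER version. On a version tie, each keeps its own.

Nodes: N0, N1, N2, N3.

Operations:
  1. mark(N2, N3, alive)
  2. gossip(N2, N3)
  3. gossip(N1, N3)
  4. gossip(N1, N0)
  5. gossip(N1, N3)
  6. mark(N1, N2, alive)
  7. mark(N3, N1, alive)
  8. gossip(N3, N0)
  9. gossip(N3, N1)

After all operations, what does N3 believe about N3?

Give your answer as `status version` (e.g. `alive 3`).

Answer: alive 1

Derivation:
Op 1: N2 marks N3=alive -> (alive,v1)
Op 2: gossip N2<->N3 -> N2.N0=(alive,v0) N2.N1=(alive,v0) N2.N2=(alive,v0) N2.N3=(alive,v1) | N3.N0=(alive,v0) N3.N1=(alive,v0) N3.N2=(alive,v0) N3.N3=(alive,v1)
Op 3: gossip N1<->N3 -> N1.N0=(alive,v0) N1.N1=(alive,v0) N1.N2=(alive,v0) N1.N3=(alive,v1) | N3.N0=(alive,v0) N3.N1=(alive,v0) N3.N2=(alive,v0) N3.N3=(alive,v1)
Op 4: gossip N1<->N0 -> N1.N0=(alive,v0) N1.N1=(alive,v0) N1.N2=(alive,v0) N1.N3=(alive,v1) | N0.N0=(alive,v0) N0.N1=(alive,v0) N0.N2=(alive,v0) N0.N3=(alive,v1)
Op 5: gossip N1<->N3 -> N1.N0=(alive,v0) N1.N1=(alive,v0) N1.N2=(alive,v0) N1.N3=(alive,v1) | N3.N0=(alive,v0) N3.N1=(alive,v0) N3.N2=(alive,v0) N3.N3=(alive,v1)
Op 6: N1 marks N2=alive -> (alive,v1)
Op 7: N3 marks N1=alive -> (alive,v1)
Op 8: gossip N3<->N0 -> N3.N0=(alive,v0) N3.N1=(alive,v1) N3.N2=(alive,v0) N3.N3=(alive,v1) | N0.N0=(alive,v0) N0.N1=(alive,v1) N0.N2=(alive,v0) N0.N3=(alive,v1)
Op 9: gossip N3<->N1 -> N3.N0=(alive,v0) N3.N1=(alive,v1) N3.N2=(alive,v1) N3.N3=(alive,v1) | N1.N0=(alive,v0) N1.N1=(alive,v1) N1.N2=(alive,v1) N1.N3=(alive,v1)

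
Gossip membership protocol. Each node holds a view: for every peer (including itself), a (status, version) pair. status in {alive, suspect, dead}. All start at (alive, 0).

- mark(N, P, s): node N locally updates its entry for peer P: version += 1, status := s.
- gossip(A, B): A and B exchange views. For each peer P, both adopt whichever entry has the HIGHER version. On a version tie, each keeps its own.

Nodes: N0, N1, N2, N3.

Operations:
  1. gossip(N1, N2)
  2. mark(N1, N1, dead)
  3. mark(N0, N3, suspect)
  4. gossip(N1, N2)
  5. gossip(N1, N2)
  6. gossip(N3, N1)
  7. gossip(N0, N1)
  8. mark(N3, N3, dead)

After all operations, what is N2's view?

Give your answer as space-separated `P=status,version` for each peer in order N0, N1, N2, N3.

Answer: N0=alive,0 N1=dead,1 N2=alive,0 N3=alive,0

Derivation:
Op 1: gossip N1<->N2 -> N1.N0=(alive,v0) N1.N1=(alive,v0) N1.N2=(alive,v0) N1.N3=(alive,v0) | N2.N0=(alive,v0) N2.N1=(alive,v0) N2.N2=(alive,v0) N2.N3=(alive,v0)
Op 2: N1 marks N1=dead -> (dead,v1)
Op 3: N0 marks N3=suspect -> (suspect,v1)
Op 4: gossip N1<->N2 -> N1.N0=(alive,v0) N1.N1=(dead,v1) N1.N2=(alive,v0) N1.N3=(alive,v0) | N2.N0=(alive,v0) N2.N1=(dead,v1) N2.N2=(alive,v0) N2.N3=(alive,v0)
Op 5: gossip N1<->N2 -> N1.N0=(alive,v0) N1.N1=(dead,v1) N1.N2=(alive,v0) N1.N3=(alive,v0) | N2.N0=(alive,v0) N2.N1=(dead,v1) N2.N2=(alive,v0) N2.N3=(alive,v0)
Op 6: gossip N3<->N1 -> N3.N0=(alive,v0) N3.N1=(dead,v1) N3.N2=(alive,v0) N3.N3=(alive,v0) | N1.N0=(alive,v0) N1.N1=(dead,v1) N1.N2=(alive,v0) N1.N3=(alive,v0)
Op 7: gossip N0<->N1 -> N0.N0=(alive,v0) N0.N1=(dead,v1) N0.N2=(alive,v0) N0.N3=(suspect,v1) | N1.N0=(alive,v0) N1.N1=(dead,v1) N1.N2=(alive,v0) N1.N3=(suspect,v1)
Op 8: N3 marks N3=dead -> (dead,v1)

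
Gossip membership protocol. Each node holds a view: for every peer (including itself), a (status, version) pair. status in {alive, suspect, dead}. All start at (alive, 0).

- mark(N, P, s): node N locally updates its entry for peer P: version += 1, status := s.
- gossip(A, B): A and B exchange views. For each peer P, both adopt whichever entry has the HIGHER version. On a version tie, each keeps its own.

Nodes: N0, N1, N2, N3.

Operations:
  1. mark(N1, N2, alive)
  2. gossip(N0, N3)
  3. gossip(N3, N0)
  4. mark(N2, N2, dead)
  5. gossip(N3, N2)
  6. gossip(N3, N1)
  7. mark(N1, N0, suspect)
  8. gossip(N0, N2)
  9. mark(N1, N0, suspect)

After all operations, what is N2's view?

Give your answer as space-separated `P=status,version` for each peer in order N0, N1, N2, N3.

Op 1: N1 marks N2=alive -> (alive,v1)
Op 2: gossip N0<->N3 -> N0.N0=(alive,v0) N0.N1=(alive,v0) N0.N2=(alive,v0) N0.N3=(alive,v0) | N3.N0=(alive,v0) N3.N1=(alive,v0) N3.N2=(alive,v0) N3.N3=(alive,v0)
Op 3: gossip N3<->N0 -> N3.N0=(alive,v0) N3.N1=(alive,v0) N3.N2=(alive,v0) N3.N3=(alive,v0) | N0.N0=(alive,v0) N0.N1=(alive,v0) N0.N2=(alive,v0) N0.N3=(alive,v0)
Op 4: N2 marks N2=dead -> (dead,v1)
Op 5: gossip N3<->N2 -> N3.N0=(alive,v0) N3.N1=(alive,v0) N3.N2=(dead,v1) N3.N3=(alive,v0) | N2.N0=(alive,v0) N2.N1=(alive,v0) N2.N2=(dead,v1) N2.N3=(alive,v0)
Op 6: gossip N3<->N1 -> N3.N0=(alive,v0) N3.N1=(alive,v0) N3.N2=(dead,v1) N3.N3=(alive,v0) | N1.N0=(alive,v0) N1.N1=(alive,v0) N1.N2=(alive,v1) N1.N3=(alive,v0)
Op 7: N1 marks N0=suspect -> (suspect,v1)
Op 8: gossip N0<->N2 -> N0.N0=(alive,v0) N0.N1=(alive,v0) N0.N2=(dead,v1) N0.N3=(alive,v0) | N2.N0=(alive,v0) N2.N1=(alive,v0) N2.N2=(dead,v1) N2.N3=(alive,v0)
Op 9: N1 marks N0=suspect -> (suspect,v2)

Answer: N0=alive,0 N1=alive,0 N2=dead,1 N3=alive,0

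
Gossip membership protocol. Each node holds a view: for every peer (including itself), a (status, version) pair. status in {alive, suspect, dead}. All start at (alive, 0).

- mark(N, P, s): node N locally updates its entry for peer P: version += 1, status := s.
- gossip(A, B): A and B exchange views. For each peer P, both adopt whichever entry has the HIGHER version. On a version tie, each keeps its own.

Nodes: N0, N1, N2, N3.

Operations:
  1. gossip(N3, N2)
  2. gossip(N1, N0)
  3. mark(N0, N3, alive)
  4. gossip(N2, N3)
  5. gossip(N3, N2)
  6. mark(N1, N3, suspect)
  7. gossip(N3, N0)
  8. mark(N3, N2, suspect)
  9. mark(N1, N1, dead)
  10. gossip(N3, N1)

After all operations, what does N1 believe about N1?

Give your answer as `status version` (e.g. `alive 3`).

Answer: dead 1

Derivation:
Op 1: gossip N3<->N2 -> N3.N0=(alive,v0) N3.N1=(alive,v0) N3.N2=(alive,v0) N3.N3=(alive,v0) | N2.N0=(alive,v0) N2.N1=(alive,v0) N2.N2=(alive,v0) N2.N3=(alive,v0)
Op 2: gossip N1<->N0 -> N1.N0=(alive,v0) N1.N1=(alive,v0) N1.N2=(alive,v0) N1.N3=(alive,v0) | N0.N0=(alive,v0) N0.N1=(alive,v0) N0.N2=(alive,v0) N0.N3=(alive,v0)
Op 3: N0 marks N3=alive -> (alive,v1)
Op 4: gossip N2<->N3 -> N2.N0=(alive,v0) N2.N1=(alive,v0) N2.N2=(alive,v0) N2.N3=(alive,v0) | N3.N0=(alive,v0) N3.N1=(alive,v0) N3.N2=(alive,v0) N3.N3=(alive,v0)
Op 5: gossip N3<->N2 -> N3.N0=(alive,v0) N3.N1=(alive,v0) N3.N2=(alive,v0) N3.N3=(alive,v0) | N2.N0=(alive,v0) N2.N1=(alive,v0) N2.N2=(alive,v0) N2.N3=(alive,v0)
Op 6: N1 marks N3=suspect -> (suspect,v1)
Op 7: gossip N3<->N0 -> N3.N0=(alive,v0) N3.N1=(alive,v0) N3.N2=(alive,v0) N3.N3=(alive,v1) | N0.N0=(alive,v0) N0.N1=(alive,v0) N0.N2=(alive,v0) N0.N3=(alive,v1)
Op 8: N3 marks N2=suspect -> (suspect,v1)
Op 9: N1 marks N1=dead -> (dead,v1)
Op 10: gossip N3<->N1 -> N3.N0=(alive,v0) N3.N1=(dead,v1) N3.N2=(suspect,v1) N3.N3=(alive,v1) | N1.N0=(alive,v0) N1.N1=(dead,v1) N1.N2=(suspect,v1) N1.N3=(suspect,v1)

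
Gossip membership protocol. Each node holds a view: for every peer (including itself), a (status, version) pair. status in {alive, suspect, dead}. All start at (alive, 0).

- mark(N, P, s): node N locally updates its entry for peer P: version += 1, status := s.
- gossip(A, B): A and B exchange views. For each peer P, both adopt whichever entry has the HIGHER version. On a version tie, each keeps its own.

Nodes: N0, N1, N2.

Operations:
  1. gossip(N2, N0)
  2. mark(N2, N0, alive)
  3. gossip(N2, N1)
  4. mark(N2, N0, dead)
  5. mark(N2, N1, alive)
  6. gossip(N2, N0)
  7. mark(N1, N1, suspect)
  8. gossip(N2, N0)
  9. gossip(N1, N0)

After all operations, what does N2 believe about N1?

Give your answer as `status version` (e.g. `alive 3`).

Op 1: gossip N2<->N0 -> N2.N0=(alive,v0) N2.N1=(alive,v0) N2.N2=(alive,v0) | N0.N0=(alive,v0) N0.N1=(alive,v0) N0.N2=(alive,v0)
Op 2: N2 marks N0=alive -> (alive,v1)
Op 3: gossip N2<->N1 -> N2.N0=(alive,v1) N2.N1=(alive,v0) N2.N2=(alive,v0) | N1.N0=(alive,v1) N1.N1=(alive,v0) N1.N2=(alive,v0)
Op 4: N2 marks N0=dead -> (dead,v2)
Op 5: N2 marks N1=alive -> (alive,v1)
Op 6: gossip N2<->N0 -> N2.N0=(dead,v2) N2.N1=(alive,v1) N2.N2=(alive,v0) | N0.N0=(dead,v2) N0.N1=(alive,v1) N0.N2=(alive,v0)
Op 7: N1 marks N1=suspect -> (suspect,v1)
Op 8: gossip N2<->N0 -> N2.N0=(dead,v2) N2.N1=(alive,v1) N2.N2=(alive,v0) | N0.N0=(dead,v2) N0.N1=(alive,v1) N0.N2=(alive,v0)
Op 9: gossip N1<->N0 -> N1.N0=(dead,v2) N1.N1=(suspect,v1) N1.N2=(alive,v0) | N0.N0=(dead,v2) N0.N1=(alive,v1) N0.N2=(alive,v0)

Answer: alive 1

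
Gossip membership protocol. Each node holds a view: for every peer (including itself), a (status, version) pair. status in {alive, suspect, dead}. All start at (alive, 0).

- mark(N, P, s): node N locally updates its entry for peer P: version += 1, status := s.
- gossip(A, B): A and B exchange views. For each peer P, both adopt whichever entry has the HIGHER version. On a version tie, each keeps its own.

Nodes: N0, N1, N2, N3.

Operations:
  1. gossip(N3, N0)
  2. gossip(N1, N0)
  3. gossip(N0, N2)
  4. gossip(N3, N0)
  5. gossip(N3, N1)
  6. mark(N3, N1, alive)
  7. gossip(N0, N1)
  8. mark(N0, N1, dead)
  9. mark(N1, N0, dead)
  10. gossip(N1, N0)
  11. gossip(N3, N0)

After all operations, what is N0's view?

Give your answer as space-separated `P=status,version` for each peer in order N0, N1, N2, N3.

Answer: N0=dead,1 N1=dead,1 N2=alive,0 N3=alive,0

Derivation:
Op 1: gossip N3<->N0 -> N3.N0=(alive,v0) N3.N1=(alive,v0) N3.N2=(alive,v0) N3.N3=(alive,v0) | N0.N0=(alive,v0) N0.N1=(alive,v0) N0.N2=(alive,v0) N0.N3=(alive,v0)
Op 2: gossip N1<->N0 -> N1.N0=(alive,v0) N1.N1=(alive,v0) N1.N2=(alive,v0) N1.N3=(alive,v0) | N0.N0=(alive,v0) N0.N1=(alive,v0) N0.N2=(alive,v0) N0.N3=(alive,v0)
Op 3: gossip N0<->N2 -> N0.N0=(alive,v0) N0.N1=(alive,v0) N0.N2=(alive,v0) N0.N3=(alive,v0) | N2.N0=(alive,v0) N2.N1=(alive,v0) N2.N2=(alive,v0) N2.N3=(alive,v0)
Op 4: gossip N3<->N0 -> N3.N0=(alive,v0) N3.N1=(alive,v0) N3.N2=(alive,v0) N3.N3=(alive,v0) | N0.N0=(alive,v0) N0.N1=(alive,v0) N0.N2=(alive,v0) N0.N3=(alive,v0)
Op 5: gossip N3<->N1 -> N3.N0=(alive,v0) N3.N1=(alive,v0) N3.N2=(alive,v0) N3.N3=(alive,v0) | N1.N0=(alive,v0) N1.N1=(alive,v0) N1.N2=(alive,v0) N1.N3=(alive,v0)
Op 6: N3 marks N1=alive -> (alive,v1)
Op 7: gossip N0<->N1 -> N0.N0=(alive,v0) N0.N1=(alive,v0) N0.N2=(alive,v0) N0.N3=(alive,v0) | N1.N0=(alive,v0) N1.N1=(alive,v0) N1.N2=(alive,v0) N1.N3=(alive,v0)
Op 8: N0 marks N1=dead -> (dead,v1)
Op 9: N1 marks N0=dead -> (dead,v1)
Op 10: gossip N1<->N0 -> N1.N0=(dead,v1) N1.N1=(dead,v1) N1.N2=(alive,v0) N1.N3=(alive,v0) | N0.N0=(dead,v1) N0.N1=(dead,v1) N0.N2=(alive,v0) N0.N3=(alive,v0)
Op 11: gossip N3<->N0 -> N3.N0=(dead,v1) N3.N1=(alive,v1) N3.N2=(alive,v0) N3.N3=(alive,v0) | N0.N0=(dead,v1) N0.N1=(dead,v1) N0.N2=(alive,v0) N0.N3=(alive,v0)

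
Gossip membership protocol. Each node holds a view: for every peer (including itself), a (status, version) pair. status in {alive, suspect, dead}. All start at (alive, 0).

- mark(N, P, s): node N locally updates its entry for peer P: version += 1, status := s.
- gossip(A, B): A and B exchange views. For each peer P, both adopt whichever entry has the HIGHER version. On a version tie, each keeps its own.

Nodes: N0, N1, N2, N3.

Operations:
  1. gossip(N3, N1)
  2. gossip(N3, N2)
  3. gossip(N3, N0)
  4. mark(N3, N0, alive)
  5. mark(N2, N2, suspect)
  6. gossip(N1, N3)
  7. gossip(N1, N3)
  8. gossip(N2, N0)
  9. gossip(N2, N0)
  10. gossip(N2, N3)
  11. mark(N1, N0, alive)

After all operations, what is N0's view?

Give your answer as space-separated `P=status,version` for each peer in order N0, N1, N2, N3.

Op 1: gossip N3<->N1 -> N3.N0=(alive,v0) N3.N1=(alive,v0) N3.N2=(alive,v0) N3.N3=(alive,v0) | N1.N0=(alive,v0) N1.N1=(alive,v0) N1.N2=(alive,v0) N1.N3=(alive,v0)
Op 2: gossip N3<->N2 -> N3.N0=(alive,v0) N3.N1=(alive,v0) N3.N2=(alive,v0) N3.N3=(alive,v0) | N2.N0=(alive,v0) N2.N1=(alive,v0) N2.N2=(alive,v0) N2.N3=(alive,v0)
Op 3: gossip N3<->N0 -> N3.N0=(alive,v0) N3.N1=(alive,v0) N3.N2=(alive,v0) N3.N3=(alive,v0) | N0.N0=(alive,v0) N0.N1=(alive,v0) N0.N2=(alive,v0) N0.N3=(alive,v0)
Op 4: N3 marks N0=alive -> (alive,v1)
Op 5: N2 marks N2=suspect -> (suspect,v1)
Op 6: gossip N1<->N3 -> N1.N0=(alive,v1) N1.N1=(alive,v0) N1.N2=(alive,v0) N1.N3=(alive,v0) | N3.N0=(alive,v1) N3.N1=(alive,v0) N3.N2=(alive,v0) N3.N3=(alive,v0)
Op 7: gossip N1<->N3 -> N1.N0=(alive,v1) N1.N1=(alive,v0) N1.N2=(alive,v0) N1.N3=(alive,v0) | N3.N0=(alive,v1) N3.N1=(alive,v0) N3.N2=(alive,v0) N3.N3=(alive,v0)
Op 8: gossip N2<->N0 -> N2.N0=(alive,v0) N2.N1=(alive,v0) N2.N2=(suspect,v1) N2.N3=(alive,v0) | N0.N0=(alive,v0) N0.N1=(alive,v0) N0.N2=(suspect,v1) N0.N3=(alive,v0)
Op 9: gossip N2<->N0 -> N2.N0=(alive,v0) N2.N1=(alive,v0) N2.N2=(suspect,v1) N2.N3=(alive,v0) | N0.N0=(alive,v0) N0.N1=(alive,v0) N0.N2=(suspect,v1) N0.N3=(alive,v0)
Op 10: gossip N2<->N3 -> N2.N0=(alive,v1) N2.N1=(alive,v0) N2.N2=(suspect,v1) N2.N3=(alive,v0) | N3.N0=(alive,v1) N3.N1=(alive,v0) N3.N2=(suspect,v1) N3.N3=(alive,v0)
Op 11: N1 marks N0=alive -> (alive,v2)

Answer: N0=alive,0 N1=alive,0 N2=suspect,1 N3=alive,0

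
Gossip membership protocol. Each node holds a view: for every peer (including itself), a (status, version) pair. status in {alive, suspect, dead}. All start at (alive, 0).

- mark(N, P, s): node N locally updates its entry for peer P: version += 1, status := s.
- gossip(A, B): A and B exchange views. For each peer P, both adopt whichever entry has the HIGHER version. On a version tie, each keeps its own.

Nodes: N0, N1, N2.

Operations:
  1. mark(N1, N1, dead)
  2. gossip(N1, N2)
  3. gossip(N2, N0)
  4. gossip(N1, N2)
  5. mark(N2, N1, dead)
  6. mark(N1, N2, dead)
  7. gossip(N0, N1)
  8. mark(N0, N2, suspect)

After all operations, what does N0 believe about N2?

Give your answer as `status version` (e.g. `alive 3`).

Answer: suspect 2

Derivation:
Op 1: N1 marks N1=dead -> (dead,v1)
Op 2: gossip N1<->N2 -> N1.N0=(alive,v0) N1.N1=(dead,v1) N1.N2=(alive,v0) | N2.N0=(alive,v0) N2.N1=(dead,v1) N2.N2=(alive,v0)
Op 3: gossip N2<->N0 -> N2.N0=(alive,v0) N2.N1=(dead,v1) N2.N2=(alive,v0) | N0.N0=(alive,v0) N0.N1=(dead,v1) N0.N2=(alive,v0)
Op 4: gossip N1<->N2 -> N1.N0=(alive,v0) N1.N1=(dead,v1) N1.N2=(alive,v0) | N2.N0=(alive,v0) N2.N1=(dead,v1) N2.N2=(alive,v0)
Op 5: N2 marks N1=dead -> (dead,v2)
Op 6: N1 marks N2=dead -> (dead,v1)
Op 7: gossip N0<->N1 -> N0.N0=(alive,v0) N0.N1=(dead,v1) N0.N2=(dead,v1) | N1.N0=(alive,v0) N1.N1=(dead,v1) N1.N2=(dead,v1)
Op 8: N0 marks N2=suspect -> (suspect,v2)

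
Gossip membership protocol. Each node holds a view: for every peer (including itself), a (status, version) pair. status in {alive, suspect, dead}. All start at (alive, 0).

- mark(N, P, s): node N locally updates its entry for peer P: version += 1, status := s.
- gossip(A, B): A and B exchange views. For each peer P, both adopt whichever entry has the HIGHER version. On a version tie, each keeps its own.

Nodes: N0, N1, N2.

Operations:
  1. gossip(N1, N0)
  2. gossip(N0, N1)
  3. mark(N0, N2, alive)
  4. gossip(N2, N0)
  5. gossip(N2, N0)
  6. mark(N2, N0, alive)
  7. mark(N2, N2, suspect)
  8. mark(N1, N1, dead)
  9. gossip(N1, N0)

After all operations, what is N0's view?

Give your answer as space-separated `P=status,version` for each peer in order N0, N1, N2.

Op 1: gossip N1<->N0 -> N1.N0=(alive,v0) N1.N1=(alive,v0) N1.N2=(alive,v0) | N0.N0=(alive,v0) N0.N1=(alive,v0) N0.N2=(alive,v0)
Op 2: gossip N0<->N1 -> N0.N0=(alive,v0) N0.N1=(alive,v0) N0.N2=(alive,v0) | N1.N0=(alive,v0) N1.N1=(alive,v0) N1.N2=(alive,v0)
Op 3: N0 marks N2=alive -> (alive,v1)
Op 4: gossip N2<->N0 -> N2.N0=(alive,v0) N2.N1=(alive,v0) N2.N2=(alive,v1) | N0.N0=(alive,v0) N0.N1=(alive,v0) N0.N2=(alive,v1)
Op 5: gossip N2<->N0 -> N2.N0=(alive,v0) N2.N1=(alive,v0) N2.N2=(alive,v1) | N0.N0=(alive,v0) N0.N1=(alive,v0) N0.N2=(alive,v1)
Op 6: N2 marks N0=alive -> (alive,v1)
Op 7: N2 marks N2=suspect -> (suspect,v2)
Op 8: N1 marks N1=dead -> (dead,v1)
Op 9: gossip N1<->N0 -> N1.N0=(alive,v0) N1.N1=(dead,v1) N1.N2=(alive,v1) | N0.N0=(alive,v0) N0.N1=(dead,v1) N0.N2=(alive,v1)

Answer: N0=alive,0 N1=dead,1 N2=alive,1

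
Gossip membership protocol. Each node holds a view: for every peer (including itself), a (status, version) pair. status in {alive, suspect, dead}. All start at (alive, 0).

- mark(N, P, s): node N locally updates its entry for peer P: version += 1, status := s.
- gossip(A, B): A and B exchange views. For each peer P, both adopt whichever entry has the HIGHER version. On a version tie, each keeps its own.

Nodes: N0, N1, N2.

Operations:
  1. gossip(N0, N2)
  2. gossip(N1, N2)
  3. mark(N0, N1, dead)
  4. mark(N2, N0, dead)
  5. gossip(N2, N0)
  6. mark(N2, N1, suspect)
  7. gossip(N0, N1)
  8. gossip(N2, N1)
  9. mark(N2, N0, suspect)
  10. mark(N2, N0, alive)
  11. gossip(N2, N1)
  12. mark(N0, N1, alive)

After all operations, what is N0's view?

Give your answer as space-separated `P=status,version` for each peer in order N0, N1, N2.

Op 1: gossip N0<->N2 -> N0.N0=(alive,v0) N0.N1=(alive,v0) N0.N2=(alive,v0) | N2.N0=(alive,v0) N2.N1=(alive,v0) N2.N2=(alive,v0)
Op 2: gossip N1<->N2 -> N1.N0=(alive,v0) N1.N1=(alive,v0) N1.N2=(alive,v0) | N2.N0=(alive,v0) N2.N1=(alive,v0) N2.N2=(alive,v0)
Op 3: N0 marks N1=dead -> (dead,v1)
Op 4: N2 marks N0=dead -> (dead,v1)
Op 5: gossip N2<->N0 -> N2.N0=(dead,v1) N2.N1=(dead,v1) N2.N2=(alive,v0) | N0.N0=(dead,v1) N0.N1=(dead,v1) N0.N2=(alive,v0)
Op 6: N2 marks N1=suspect -> (suspect,v2)
Op 7: gossip N0<->N1 -> N0.N0=(dead,v1) N0.N1=(dead,v1) N0.N2=(alive,v0) | N1.N0=(dead,v1) N1.N1=(dead,v1) N1.N2=(alive,v0)
Op 8: gossip N2<->N1 -> N2.N0=(dead,v1) N2.N1=(suspect,v2) N2.N2=(alive,v0) | N1.N0=(dead,v1) N1.N1=(suspect,v2) N1.N2=(alive,v0)
Op 9: N2 marks N0=suspect -> (suspect,v2)
Op 10: N2 marks N0=alive -> (alive,v3)
Op 11: gossip N2<->N1 -> N2.N0=(alive,v3) N2.N1=(suspect,v2) N2.N2=(alive,v0) | N1.N0=(alive,v3) N1.N1=(suspect,v2) N1.N2=(alive,v0)
Op 12: N0 marks N1=alive -> (alive,v2)

Answer: N0=dead,1 N1=alive,2 N2=alive,0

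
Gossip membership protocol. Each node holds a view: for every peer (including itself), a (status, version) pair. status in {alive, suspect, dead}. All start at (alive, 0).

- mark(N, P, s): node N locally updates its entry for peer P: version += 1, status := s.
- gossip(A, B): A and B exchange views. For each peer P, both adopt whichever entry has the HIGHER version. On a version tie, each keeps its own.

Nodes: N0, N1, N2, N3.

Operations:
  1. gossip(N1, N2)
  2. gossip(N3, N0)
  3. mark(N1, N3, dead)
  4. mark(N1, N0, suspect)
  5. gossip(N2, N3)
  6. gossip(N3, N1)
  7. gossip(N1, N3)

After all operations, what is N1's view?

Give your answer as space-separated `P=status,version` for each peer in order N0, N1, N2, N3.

Answer: N0=suspect,1 N1=alive,0 N2=alive,0 N3=dead,1

Derivation:
Op 1: gossip N1<->N2 -> N1.N0=(alive,v0) N1.N1=(alive,v0) N1.N2=(alive,v0) N1.N3=(alive,v0) | N2.N0=(alive,v0) N2.N1=(alive,v0) N2.N2=(alive,v0) N2.N3=(alive,v0)
Op 2: gossip N3<->N0 -> N3.N0=(alive,v0) N3.N1=(alive,v0) N3.N2=(alive,v0) N3.N3=(alive,v0) | N0.N0=(alive,v0) N0.N1=(alive,v0) N0.N2=(alive,v0) N0.N3=(alive,v0)
Op 3: N1 marks N3=dead -> (dead,v1)
Op 4: N1 marks N0=suspect -> (suspect,v1)
Op 5: gossip N2<->N3 -> N2.N0=(alive,v0) N2.N1=(alive,v0) N2.N2=(alive,v0) N2.N3=(alive,v0) | N3.N0=(alive,v0) N3.N1=(alive,v0) N3.N2=(alive,v0) N3.N3=(alive,v0)
Op 6: gossip N3<->N1 -> N3.N0=(suspect,v1) N3.N1=(alive,v0) N3.N2=(alive,v0) N3.N3=(dead,v1) | N1.N0=(suspect,v1) N1.N1=(alive,v0) N1.N2=(alive,v0) N1.N3=(dead,v1)
Op 7: gossip N1<->N3 -> N1.N0=(suspect,v1) N1.N1=(alive,v0) N1.N2=(alive,v0) N1.N3=(dead,v1) | N3.N0=(suspect,v1) N3.N1=(alive,v0) N3.N2=(alive,v0) N3.N3=(dead,v1)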